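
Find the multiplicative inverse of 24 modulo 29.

23

By the extended Euclidean algorithm:
29 = 1×24 + 5
24 = 4×5 + 4
5 = 1×4 + 1
4 = 4×1 + 0
gcd(24, 29) = 1, so the inverse exists.
Bézout: 1 = 5×29 − 6×24.
So 24⁻¹ ≡ −6 ≡ 23 (mod 29).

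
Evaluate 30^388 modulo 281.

246

By square-and-multiply:
388 in binary is 110000100, i.e. 388 = 256 + 128 + 4.
30^1 ≡ 30 (mod 281)
30^2 ≡ 30^2 = 900 ≡ 57 (mod 281)
30^4 ≡ 57^2 = 3249 ≡ 158 (mod 281)
30^8 ≡ 158^2 = 24964 ≡ 236 (mod 281)
30^16 ≡ 236^2 = 55696 ≡ 58 (mod 281)
30^32 ≡ 58^2 = 3364 ≡ 273 (mod 281)
30^64 ≡ 273^2 = 74529 ≡ 64 (mod 281)
30^128 ≡ 64^2 = 4096 ≡ 162 (mod 281)
30^256 ≡ 162^2 = 26244 ≡ 111 (mod 281)
30^388 = 30^256 * 30^128 * 30^4 ≡ 111 * 162 * 158 (mod 281).
Accumulate the product:
111 * 162 = 17982 ≡ 279
279 * 158 = 44082 ≡ 246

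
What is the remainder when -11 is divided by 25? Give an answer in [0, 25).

14

-11 = -1·25 + 14, so -11 ≡ 14 (mod 25).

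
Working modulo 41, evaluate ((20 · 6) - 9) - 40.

30

20 · 6 = 120 ≡ 38 (mod 41)
38 - 9 = 29
29 - 40 = -11 ≡ 30 (mod 41)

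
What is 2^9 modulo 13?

Compute successive squares:
9 in binary is 1001, i.e. 9 = 8 + 1.
2^1 ≡ 2 (mod 13)
2^2 ≡ 2^2 = 4 (mod 13)
2^4 ≡ 4^2 = 16 ≡ 3 (mod 13)
2^8 ≡ 3^2 = 9 (mod 13)
2^9 = 2^8 * 2^1 ≡ 9 * 2 (mod 13).
9 * 2 = 18 ≡ 5 (mod 13).

5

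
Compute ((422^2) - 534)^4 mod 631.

(422)^2 ≡ 142 (mod 631)
142 - 534 = -392 ≡ 239 (mod 631)
(239)^4 ≡ 398 (mod 631)

398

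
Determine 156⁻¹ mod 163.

93

By the extended Euclidean algorithm:
163 = 1·156 + 7
156 = 22·7 + 2
7 = 3·2 + 1
2 = 2·1 + 0
gcd(156, 163) = 1, so the inverse exists.
Bézout: 1 = 67·163 − 70·156.
So 156⁻¹ ≡ −70 ≡ 93 (mod 163).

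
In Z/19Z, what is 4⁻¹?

19 = 4×4 + 3
4 = 1×3 + 1
3 = 3×1 + 0
gcd(4, 19) = 1, so the inverse exists.
Back-substitute for 1:
1 = 1×4 − 1×3
  = −1×19 + 5×4
So 4⁻¹ ≡ 5 (mod 19).

5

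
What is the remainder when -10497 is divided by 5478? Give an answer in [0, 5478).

459

-10497 = -2*5478 + 459, so -10497 ≡ 459 (mod 5478).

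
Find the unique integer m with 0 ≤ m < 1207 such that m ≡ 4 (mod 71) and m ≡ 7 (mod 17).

71⁻¹ mod 17: 71×6 ≡ 1 (mod 17), so 71⁻¹ ≡ 6.
m = 4 + 71×((7 − 4)×6 mod 17) = 4 + 71×1 = 75.

75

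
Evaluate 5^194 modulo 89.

Using repeated squaring:
194 in binary is 11000010, i.e. 194 = 128 + 64 + 2.
5^1 ≡ 5 (mod 89)
5^2 ≡ 5^2 = 25 (mod 89)
5^4 ≡ 25^2 = 625 ≡ 2 (mod 89)
5^8 ≡ 2^2 = 4 (mod 89)
5^16 ≡ 4^2 = 16 (mod 89)
5^32 ≡ 16^2 = 256 ≡ 78 (mod 89)
5^64 ≡ 78^2 = 6084 ≡ 32 (mod 89)
5^128 ≡ 32^2 = 1024 ≡ 45 (mod 89)
5^194 = 5^128 × 5^64 × 5^2 ≡ 45 × 32 × 25 (mod 89).
Accumulate the product:
45 × 32 = 1440 ≡ 16
16 × 25 = 400 ≡ 44

44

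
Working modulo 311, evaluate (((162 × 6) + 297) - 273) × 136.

162 × 6 = 972 ≡ 39 (mod 311)
39 + 297 = 336 ≡ 25 (mod 311)
25 - 273 = -248 ≡ 63 (mod 311)
63 × 136 = 8568 ≡ 171 (mod 311)

171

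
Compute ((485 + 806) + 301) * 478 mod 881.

485 + 806 = 1291 ≡ 410 (mod 881)
410 + 301 = 711
711 * 478 = 339858 ≡ 673 (mod 881)

673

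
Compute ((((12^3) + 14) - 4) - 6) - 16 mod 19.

6

(12)^3 ≡ 18 (mod 19)
18 + 14 = 32 ≡ 13 (mod 19)
13 - 4 = 9
9 - 6 = 3
3 - 16 = -13 ≡ 6 (mod 19)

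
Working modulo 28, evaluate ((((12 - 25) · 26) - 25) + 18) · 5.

11

12 - 25 = -13 ≡ 15 (mod 28)
15 · 26 = 390 ≡ 26 (mod 28)
26 - 25 = 1
1 + 18 = 19
19 · 5 = 95 ≡ 11 (mod 28)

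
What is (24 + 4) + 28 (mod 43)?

13

24 + 4 = 28
28 + 28 = 56 ≡ 13 (mod 43)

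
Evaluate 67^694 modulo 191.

694 in binary is 1010110110, i.e. 694 = 512 + 128 + 32 + 16 + 4 + 2.
67^1 ≡ 67 (mod 191)
67^2 ≡ 67^2 = 4489 ≡ 96 (mod 191)
67^4 ≡ 96^2 = 9216 ≡ 48 (mod 191)
67^8 ≡ 48^2 = 2304 ≡ 12 (mod 191)
67^16 ≡ 12^2 = 144 (mod 191)
67^32 ≡ 144^2 = 20736 ≡ 108 (mod 191)
67^64 ≡ 108^2 = 11664 ≡ 13 (mod 191)
67^128 ≡ 13^2 = 169 (mod 191)
67^256 ≡ 169^2 = 28561 ≡ 102 (mod 191)
67^512 ≡ 102^2 = 10404 ≡ 90 (mod 191)
67^694 = 67^512 × 67^128 × 67^32 × 67^16 × 67^4 × 67^2 ≡ 90 × 169 × 108 × 144 × 48 × 96 (mod 191).
Accumulate the product:
90 × 169 = 15210 ≡ 121
121 × 108 = 13068 ≡ 80
80 × 144 = 11520 ≡ 60
60 × 48 = 2880 ≡ 15
15 × 96 = 1440 ≡ 103

103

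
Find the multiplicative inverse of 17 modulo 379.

Apply the Euclidean algorithm and back-substitute:
379 = 22*17 + 5
17 = 3*5 + 2
5 = 2*2 + 1
2 = 2*1 + 0
gcd(17, 379) = 1, so the inverse exists.
Back-substitute for 1:
1 = 1*5 − 2*2
  = −2*17 + 7*5
  = 7*379 − 156*17
So 17⁻¹ ≡ −156 ≡ 223 (mod 379).

223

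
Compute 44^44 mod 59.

29

Compute successive squares:
44^1 ≡ 44 (mod 59)
44^2 ≡ 44^2 = 1936 ≡ 48 (mod 59)
44^4 ≡ 48^2 = 2304 ≡ 3 (mod 59)
44^8 ≡ 3^2 = 9 (mod 59)
44^16 ≡ 9^2 = 81 ≡ 22 (mod 59)
44^32 ≡ 22^2 = 484 ≡ 12 (mod 59)
44^44 = 44^32 * 44^8 * 44^4 ≡ 12 * 9 * 3 (mod 59).
Accumulate the product:
12 * 9 = 108 ≡ 49
49 * 3 = 147 ≡ 29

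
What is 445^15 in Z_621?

Compute successive squares:
15 in binary is 1111, i.e. 15 = 8 + 4 + 2 + 1.
445^1 ≡ 445 (mod 621)
445^2 ≡ 445^2 = 198025 ≡ 547 (mod 621)
445^4 ≡ 547^2 = 299209 ≡ 508 (mod 621)
445^8 ≡ 508^2 = 258064 ≡ 349 (mod 621)
445^15 = 445^8 × 445^4 × 445^2 × 445^1 ≡ 349 × 508 × 547 × 445 (mod 621).
Accumulate the product:
349 × 508 = 177292 ≡ 307
307 × 547 = 167929 ≡ 259
259 × 445 = 115255 ≡ 370

370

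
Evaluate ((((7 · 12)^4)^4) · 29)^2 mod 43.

40

7 · 12 = 84 ≡ 41 (mod 43)
(41)^4 ≡ 16 (mod 43)
(16)^4 ≡ 4 (mod 43)
4 · 29 = 116 ≡ 30 (mod 43)
(30)^2 ≡ 40 (mod 43)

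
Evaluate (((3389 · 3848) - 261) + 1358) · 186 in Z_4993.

2121

3389 · 3848 = 13040872 ≡ 4149 (mod 4993)
4149 - 261 = 3888
3888 + 1358 = 5246 ≡ 253 (mod 4993)
253 · 186 = 47058 ≡ 2121 (mod 4993)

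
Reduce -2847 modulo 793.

-2847 = -4×793 + 325, so -2847 ≡ 325 (mod 793).

325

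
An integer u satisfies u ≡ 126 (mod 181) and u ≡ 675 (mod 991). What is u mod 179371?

181⁻¹ mod 991: 181*772 ≡ 1 (mod 991), so 181⁻¹ ≡ 772.
u = 126 + 181*((675 − 126)*772 mod 991) = 126 + 181*671 = 121577.

121577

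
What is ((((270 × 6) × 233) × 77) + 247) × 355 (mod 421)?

270 × 6 = 1620 ≡ 357 (mod 421)
357 × 233 = 83181 ≡ 244 (mod 421)
244 × 77 = 18788 ≡ 264 (mod 421)
264 + 247 = 511 ≡ 90 (mod 421)
90 × 355 = 31950 ≡ 375 (mod 421)

375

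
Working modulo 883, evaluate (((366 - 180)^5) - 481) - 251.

442

366 - 180 = 186
(186)^5 ≡ 291 (mod 883)
291 - 481 = -190 ≡ 693 (mod 883)
693 - 251 = 442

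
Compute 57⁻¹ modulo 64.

9

Run the extended Euclidean algorithm:
64 = 1×57 + 7
57 = 8×7 + 1
7 = 7×1 + 0
gcd(57, 64) = 1, so the inverse exists.
Bézout: 1 = −8×64 + 9×57.
So 57⁻¹ ≡ 9 (mod 64).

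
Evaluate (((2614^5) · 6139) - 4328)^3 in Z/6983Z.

4833

(2614)^5 ≡ 3940 (mod 6983)
3940 · 6139 = 24187660 ≡ 5531 (mod 6983)
5531 - 4328 = 1203
(1203)^3 ≡ 4833 (mod 6983)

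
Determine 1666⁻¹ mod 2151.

Apply the Euclidean algorithm and back-substitute:
2151 = 1·1666 + 485
1666 = 3·485 + 211
485 = 2·211 + 63
211 = 3·63 + 22
63 = 2·22 + 19
22 = 1·19 + 3
19 = 6·3 + 1
3 = 3·1 + 0
gcd(1666, 2151) = 1, so the inverse exists.
Bézout: 1 = 529·2151 − 683·1666.
So 1666⁻¹ ≡ −683 ≡ 1468 (mod 2151).

1468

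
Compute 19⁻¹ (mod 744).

235

744 = 39·19 + 3
19 = 6·3 + 1
3 = 3·1 + 0
gcd(19, 744) = 1, so the inverse exists.
Back-substitute for 1:
1 = 1·19 − 6·3
  = −6·744 + 235·19
So 19⁻¹ ≡ 235 (mod 744).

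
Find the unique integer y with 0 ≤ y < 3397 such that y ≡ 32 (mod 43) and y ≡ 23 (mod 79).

892

43⁻¹ mod 79: 43*68 ≡ 1 (mod 79), so 43⁻¹ ≡ 68.
y = 32 + 43*((23 − 32)*68 mod 79) = 32 + 43*20 = 892.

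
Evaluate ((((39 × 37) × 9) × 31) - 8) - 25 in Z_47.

39 × 37 = 1443 ≡ 33 (mod 47)
33 × 9 = 297 ≡ 15 (mod 47)
15 × 31 = 465 ≡ 42 (mod 47)
42 - 8 = 34
34 - 25 = 9

9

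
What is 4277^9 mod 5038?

445

Compute successive squares:
4277^1 ≡ 4277 (mod 5038)
4277^2 ≡ 4277^2 = 18292729 ≡ 4789 (mod 5038)
4277^4 ≡ 4789^2 = 22934521 ≡ 1545 (mod 5038)
4277^8 ≡ 1545^2 = 2387025 ≡ 4051 (mod 5038)
4277^9 = 4277^8 · 4277^1 ≡ 4051 · 4277 (mod 5038).
4051 · 4277 = 17326127 ≡ 445 (mod 5038).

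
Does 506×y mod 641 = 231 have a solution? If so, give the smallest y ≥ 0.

98

gcd(506, 641) = 1, so a unique solution mod 641 exists.
506⁻¹ ≡ 622 (mod 641).
y ≡ 622×231 ≡ 98 (mod 641).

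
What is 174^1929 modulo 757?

277

1929 in binary is 11110001001, i.e. 1929 = 1024 + 512 + 256 + 128 + 8 + 1.
174^1 ≡ 174 (mod 757)
174^2 ≡ 174^2 = 30276 ≡ 753 (mod 757)
174^4 ≡ 753^2 = 567009 ≡ 16 (mod 757)
174^8 ≡ 16^2 = 256 (mod 757)
174^16 ≡ 256^2 = 65536 ≡ 434 (mod 757)
174^32 ≡ 434^2 = 188356 ≡ 620 (mod 757)
174^64 ≡ 620^2 = 384400 ≡ 601 (mod 757)
174^128 ≡ 601^2 = 361201 ≡ 112 (mod 757)
174^256 ≡ 112^2 = 12544 ≡ 432 (mod 757)
174^512 ≡ 432^2 = 186624 ≡ 402 (mod 757)
174^1024 ≡ 402^2 = 161604 ≡ 363 (mod 757)
174^1929 = 174^1024 × 174^512 × 174^256 × 174^128 × 174^8 × 174^1 ≡ 363 × 402 × 432 × 112 × 256 × 174 (mod 757).
Accumulate the product:
363 × 402 = 145926 ≡ 582
582 × 432 = 251424 ≡ 100
100 × 112 = 11200 ≡ 602
602 × 256 = 154112 ≡ 441
441 × 174 = 76734 ≡ 277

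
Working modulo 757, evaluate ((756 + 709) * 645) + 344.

533

756 + 709 = 1465 ≡ 708 (mod 757)
708 * 645 = 456660 ≡ 189 (mod 757)
189 + 344 = 533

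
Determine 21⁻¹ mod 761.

145

761 = 36*21 + 5
21 = 4*5 + 1
5 = 5*1 + 0
gcd(21, 761) = 1, so the inverse exists.
Bézout: 1 = −4*761 + 145*21.
So 21⁻¹ ≡ 145 (mod 761).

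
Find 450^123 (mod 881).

123 in binary is 1111011, i.e. 123 = 64 + 32 + 16 + 8 + 2 + 1.
450^1 ≡ 450 (mod 881)
450^2 ≡ 450^2 = 202500 ≡ 751 (mod 881)
450^4 ≡ 751^2 = 564001 ≡ 161 (mod 881)
450^8 ≡ 161^2 = 25921 ≡ 372 (mod 881)
450^16 ≡ 372^2 = 138384 ≡ 67 (mod 881)
450^32 ≡ 67^2 = 4489 ≡ 84 (mod 881)
450^64 ≡ 84^2 = 7056 ≡ 8 (mod 881)
450^123 = 450^64 × 450^32 × 450^16 × 450^8 × 450^2 × 450^1 ≡ 8 × 84 × 67 × 372 × 751 × 450 (mod 881).
Accumulate the product:
8 × 84 = 672
672 × 67 = 45024 ≡ 93
93 × 372 = 34596 ≡ 237
237 × 751 = 177987 ≡ 25
25 × 450 = 11250 ≡ 678

678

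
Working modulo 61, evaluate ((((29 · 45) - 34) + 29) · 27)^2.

29 · 45 = 1305 ≡ 24 (mod 61)
24 - 34 = -10 ≡ 51 (mod 61)
51 + 29 = 80 ≡ 19 (mod 61)
19 · 27 = 513 ≡ 25 (mod 61)
(25)^2 ≡ 15 (mod 61)

15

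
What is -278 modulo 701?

423

-278 = -1*701 + 423, so -278 ≡ 423 (mod 701).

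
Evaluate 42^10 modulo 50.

24

Using repeated squaring:
10 in binary is 1010, i.e. 10 = 8 + 2.
42^1 ≡ 42 (mod 50)
42^2 ≡ 42^2 = 1764 ≡ 14 (mod 50)
42^4 ≡ 14^2 = 196 ≡ 46 (mod 50)
42^8 ≡ 46^2 = 2116 ≡ 16 (mod 50)
42^10 = 42^8 * 42^2 ≡ 16 * 14 (mod 50).
16 * 14 = 224 ≡ 24 (mod 50).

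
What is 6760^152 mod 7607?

529

152 in binary is 10011000, i.e. 152 = 128 + 16 + 8.
6760^1 ≡ 6760 (mod 7607)
6760^2 ≡ 6760^2 = 45697600 ≡ 2351 (mod 7607)
6760^4 ≡ 2351^2 = 5527201 ≡ 4519 (mod 7607)
6760^8 ≡ 4519^2 = 20421361 ≡ 4173 (mod 7607)
6760^16 ≡ 4173^2 = 17413929 ≡ 1506 (mod 7607)
6760^32 ≡ 1506^2 = 2268036 ≡ 1150 (mod 7607)
6760^64 ≡ 1150^2 = 1322500 ≡ 6489 (mod 7607)
6760^128 ≡ 6489^2 = 42107121 ≡ 2376 (mod 7607)
6760^152 = 6760^128 × 6760^16 × 6760^8 ≡ 2376 × 1506 × 4173 (mod 7607).
Accumulate the product:
2376 × 1506 = 3578256 ≡ 2966
2966 × 4173 = 12377118 ≡ 529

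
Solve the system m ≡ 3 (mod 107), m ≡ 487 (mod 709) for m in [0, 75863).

107⁻¹ mod 709: 107×656 ≡ 1 (mod 709), so 107⁻¹ ≡ 656.
m = 3 + 107×((487 − 3)×656 mod 709) = 3 + 107×581 = 62170.

62170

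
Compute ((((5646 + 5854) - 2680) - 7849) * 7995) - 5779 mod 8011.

2718

5646 + 5854 = 11500 ≡ 3489 (mod 8011)
3489 - 2680 = 809
809 - 7849 = -7040 ≡ 971 (mod 8011)
971 * 7995 = 7763145 ≡ 486 (mod 8011)
486 - 5779 = -5293 ≡ 2718 (mod 8011)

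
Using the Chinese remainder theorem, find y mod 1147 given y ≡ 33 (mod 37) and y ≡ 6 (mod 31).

440

37⁻¹ mod 31: 37×26 ≡ 1 (mod 31), so 37⁻¹ ≡ 26.
y = 33 + 37×((6 − 33)×26 mod 31) = 33 + 37×11 = 440.
Check: 440 mod 37 = 33, 440 mod 31 = 6. ✓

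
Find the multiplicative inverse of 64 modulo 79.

Run the extended Euclidean algorithm:
79 = 1×64 + 15
64 = 4×15 + 4
15 = 3×4 + 3
4 = 1×3 + 1
3 = 3×1 + 0
gcd(64, 79) = 1, so the inverse exists.
Bézout: 1 = −17×79 + 21×64.
So 64⁻¹ ≡ 21 (mod 79).

21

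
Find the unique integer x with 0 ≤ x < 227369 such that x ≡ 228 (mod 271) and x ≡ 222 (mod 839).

140335

271⁻¹ mod 839: 271×613 ≡ 1 (mod 839), so 271⁻¹ ≡ 613.
x = 228 + 271×((222 − 228)×613 mod 839) = 228 + 271×517 = 140335.
Check: 140335 mod 271 = 228, 140335 mod 839 = 222. ✓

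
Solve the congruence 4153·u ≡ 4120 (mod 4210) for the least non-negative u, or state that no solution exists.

gcd(4153, 4210) = 1, so a unique solution mod 4210 exists.
4153⁻¹ ≡ 517 (mod 4210).
u ≡ 517·4120 ≡ 3990 (mod 4210).

3990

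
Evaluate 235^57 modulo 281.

Compute successive squares:
57 in binary is 111001, i.e. 57 = 32 + 16 + 8 + 1.
235^1 ≡ 235 (mod 281)
235^2 ≡ 235^2 = 55225 ≡ 149 (mod 281)
235^4 ≡ 149^2 = 22201 ≡ 2 (mod 281)
235^8 ≡ 2^2 = 4 (mod 281)
235^16 ≡ 4^2 = 16 (mod 281)
235^32 ≡ 16^2 = 256 (mod 281)
235^57 = 235^32 * 235^16 * 235^8 * 235^1 ≡ 256 * 16 * 4 * 235 (mod 281).
Accumulate the product:
256 * 16 = 4096 ≡ 162
162 * 4 = 648 ≡ 86
86 * 235 = 20210 ≡ 259

259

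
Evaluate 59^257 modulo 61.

17

59^1 ≡ 59 (mod 61)
59^2 ≡ 59^2 = 3481 ≡ 4 (mod 61)
59^4 ≡ 4^2 = 16 (mod 61)
59^8 ≡ 16^2 = 256 ≡ 12 (mod 61)
59^16 ≡ 12^2 = 144 ≡ 22 (mod 61)
59^32 ≡ 22^2 = 484 ≡ 57 (mod 61)
59^64 ≡ 57^2 = 3249 ≡ 16 (mod 61)
59^128 ≡ 16^2 = 256 ≡ 12 (mod 61)
59^256 ≡ 12^2 = 144 ≡ 22 (mod 61)
59^257 = 59^256 × 59^1 ≡ 22 × 59 (mod 61).
22 × 59 = 1298 ≡ 17 (mod 61).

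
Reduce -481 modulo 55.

14

-481 = -9*55 + 14, so -481 ≡ 14 (mod 55).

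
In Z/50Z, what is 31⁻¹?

By the extended Euclidean algorithm:
50 = 1×31 + 19
31 = 1×19 + 12
19 = 1×12 + 7
12 = 1×7 + 5
7 = 1×5 + 2
5 = 2×2 + 1
2 = 2×1 + 0
gcd(31, 50) = 1, so the inverse exists.
Back-substitute for 1:
1 = 1×5 − 2×2
  = −2×7 + 3×5
  = 3×12 − 5×7
  = −5×19 + 8×12
  = 8×31 − 13×19
  = −13×50 + 21×31
So 31⁻¹ ≡ 21 (mod 50).

21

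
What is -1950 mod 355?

-1950 = -6·355 + 180, so -1950 ≡ 180 (mod 355).

180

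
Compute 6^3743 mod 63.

27

Compute successive squares:
6^1 ≡ 6 (mod 63)
6^2 ≡ 6^2 = 36 (mod 63)
6^4 ≡ 36^2 = 1296 ≡ 36 (mod 63)
6^8 ≡ 36^2 = 1296 ≡ 36 (mod 63)
6^16 ≡ 36^2 = 1296 ≡ 36 (mod 63)
6^32 ≡ 36^2 = 1296 ≡ 36 (mod 63)
6^64 ≡ 36^2 = 1296 ≡ 36 (mod 63)
6^128 ≡ 36^2 = 1296 ≡ 36 (mod 63)
6^256 ≡ 36^2 = 1296 ≡ 36 (mod 63)
6^512 ≡ 36^2 = 1296 ≡ 36 (mod 63)
6^1024 ≡ 36^2 = 1296 ≡ 36 (mod 63)
6^2048 ≡ 36^2 = 1296 ≡ 36 (mod 63)
6^3743 = 6^2048 × 6^1024 × 6^512 × 6^128 × 6^16 × 6^8 × 6^4 × 6^2 × 6^1 ≡ 36 × 36 × 36 × 36 × 36 × 36 × 36 × 36 × 6 (mod 63).
Accumulate the product:
36 × 36 = 1296 ≡ 36
36 × 36 = 1296 ≡ 36
36 × 36 = 1296 ≡ 36
36 × 36 = 1296 ≡ 36
36 × 36 = 1296 ≡ 36
36 × 36 = 1296 ≡ 36
36 × 36 = 1296 ≡ 36
36 × 6 = 216 ≡ 27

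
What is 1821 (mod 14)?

1

1821 = 130*14 + 1, so 1821 ≡ 1 (mod 14).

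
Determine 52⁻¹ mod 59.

42

59 = 1*52 + 7
52 = 7*7 + 3
7 = 2*3 + 1
3 = 3*1 + 0
gcd(52, 59) = 1, so the inverse exists.
Back-substitute for 1:
1 = 1*7 − 2*3
  = −2*52 + 15*7
  = 15*59 − 17*52
So 52⁻¹ ≡ −17 ≡ 42 (mod 59).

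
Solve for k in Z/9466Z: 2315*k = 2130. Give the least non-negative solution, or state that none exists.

8138

gcd(2315, 9466) = 1, so a unique solution mod 9466 exists.
2315⁻¹ ≡ 8501 (mod 9466).
k ≡ 8501*2130 ≡ 8138 (mod 9466).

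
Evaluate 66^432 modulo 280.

176

432 in binary is 110110000, i.e. 432 = 256 + 128 + 32 + 16.
66^1 ≡ 66 (mod 280)
66^2 ≡ 66^2 = 4356 ≡ 156 (mod 280)
66^4 ≡ 156^2 = 24336 ≡ 256 (mod 280)
66^8 ≡ 256^2 = 65536 ≡ 16 (mod 280)
66^16 ≡ 16^2 = 256 (mod 280)
66^32 ≡ 256^2 = 65536 ≡ 16 (mod 280)
66^64 ≡ 16^2 = 256 (mod 280)
66^128 ≡ 256^2 = 65536 ≡ 16 (mod 280)
66^256 ≡ 16^2 = 256 (mod 280)
66^432 = 66^256 × 66^128 × 66^32 × 66^16 ≡ 256 × 16 × 16 × 256 (mod 280).
Accumulate the product:
256 × 16 = 4096 ≡ 176
176 × 16 = 2816 ≡ 16
16 × 256 = 4096 ≡ 176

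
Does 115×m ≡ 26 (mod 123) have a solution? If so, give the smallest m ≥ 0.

89

gcd(115, 123) = 1, so a unique solution mod 123 exists.
115⁻¹ ≡ 46 (mod 123).
m ≡ 46×26 ≡ 89 (mod 123).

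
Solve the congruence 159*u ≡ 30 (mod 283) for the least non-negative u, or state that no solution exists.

123

gcd(159, 283) = 1, so a unique solution mod 283 exists.
159⁻¹ ≡ 89 (mod 283).
u ≡ 89*30 ≡ 123 (mod 283).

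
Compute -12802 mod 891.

-12802 = -15*891 + 563, so -12802 ≡ 563 (mod 891).

563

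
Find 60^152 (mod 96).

0

152 in binary is 10011000, i.e. 152 = 128 + 16 + 8.
60^1 ≡ 60 (mod 96)
60^2 ≡ 60^2 = 3600 ≡ 48 (mod 96)
60^4 ≡ 48^2 = 2304 ≡ 0 (mod 96)
60^8 ≡ 0^2 = 0 (mod 96)
60^16 ≡ 0^2 = 0 (mod 96)
60^32 ≡ 0^2 = 0 (mod 96)
60^64 ≡ 0^2 = 0 (mod 96)
60^128 ≡ 0^2 = 0 (mod 96)
60^152 = 60^128 × 60^16 × 60^8 ≡ 0 × 0 × 0 (mod 96).
Accumulate the product:
0 × 0 = 0
0 × 0 = 0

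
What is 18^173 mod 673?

173 in binary is 10101101, i.e. 173 = 128 + 32 + 8 + 4 + 1.
18^1 ≡ 18 (mod 673)
18^2 ≡ 18^2 = 324 (mod 673)
18^4 ≡ 324^2 = 104976 ≡ 661 (mod 673)
18^8 ≡ 661^2 = 436921 ≡ 144 (mod 673)
18^16 ≡ 144^2 = 20736 ≡ 546 (mod 673)
18^32 ≡ 546^2 = 298116 ≡ 650 (mod 673)
18^64 ≡ 650^2 = 422500 ≡ 529 (mod 673)
18^128 ≡ 529^2 = 279841 ≡ 546 (mod 673)
18^173 = 18^128 × 18^32 × 18^8 × 18^4 × 18^1 ≡ 546 × 650 × 144 × 661 × 18 (mod 673).
Accumulate the product:
546 × 650 = 354900 ≡ 229
229 × 144 = 32976 ≡ 672
672 × 661 = 444192 ≡ 12
12 × 18 = 216

216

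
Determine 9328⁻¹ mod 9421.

By the extended Euclidean algorithm:
9421 = 1·9328 + 93
9328 = 100·93 + 28
93 = 3·28 + 9
28 = 3·9 + 1
9 = 9·1 + 0
gcd(9328, 9421) = 1, so the inverse exists.
Back-substitute for 1:
1 = 1·28 − 3·9
  = −3·93 + 10·28
  = 10·9328 − 1003·93
  = −1003·9421 + 1013·9328
So 9328⁻¹ ≡ 1013 (mod 9421).

1013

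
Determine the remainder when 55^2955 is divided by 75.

Using repeated squaring:
2955 in binary is 101110001011, i.e. 2955 = 2048 + 512 + 256 + 128 + 8 + 2 + 1.
55^1 ≡ 55 (mod 75)
55^2 ≡ 55^2 = 3025 ≡ 25 (mod 75)
55^4 ≡ 25^2 = 625 ≡ 25 (mod 75)
55^8 ≡ 25^2 = 625 ≡ 25 (mod 75)
55^16 ≡ 25^2 = 625 ≡ 25 (mod 75)
55^32 ≡ 25^2 = 625 ≡ 25 (mod 75)
55^64 ≡ 25^2 = 625 ≡ 25 (mod 75)
55^128 ≡ 25^2 = 625 ≡ 25 (mod 75)
55^256 ≡ 25^2 = 625 ≡ 25 (mod 75)
55^512 ≡ 25^2 = 625 ≡ 25 (mod 75)
55^1024 ≡ 25^2 = 625 ≡ 25 (mod 75)
55^2048 ≡ 25^2 = 625 ≡ 25 (mod 75)
55^2955 = 55^2048 · 55^512 · 55^256 · 55^128 · 55^8 · 55^2 · 55^1 ≡ 25 · 25 · 25 · 25 · 25 · 25 · 55 (mod 75).
Accumulate the product:
25 · 25 = 625 ≡ 25
25 · 25 = 625 ≡ 25
25 · 25 = 625 ≡ 25
25 · 25 = 625 ≡ 25
25 · 25 = 625 ≡ 25
25 · 55 = 1375 ≡ 25

25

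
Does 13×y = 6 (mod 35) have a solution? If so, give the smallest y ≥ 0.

22

gcd(13, 35) = 1, so a unique solution mod 35 exists.
13⁻¹ ≡ 27 (mod 35).
y ≡ 27×6 ≡ 22 (mod 35).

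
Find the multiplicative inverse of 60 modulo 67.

19

67 = 1×60 + 7
60 = 8×7 + 4
7 = 1×4 + 3
4 = 1×3 + 1
3 = 3×1 + 0
gcd(60, 67) = 1, so the inverse exists.
Back-substitute for 1:
1 = 1×4 − 1×3
  = −1×7 + 2×4
  = 2×60 − 17×7
  = −17×67 + 19×60
So 60⁻¹ ≡ 19 (mod 67).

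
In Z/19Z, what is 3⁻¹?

Run the extended Euclidean algorithm:
19 = 6·3 + 1
3 = 3·1 + 0
gcd(3, 19) = 1, so the inverse exists.
Back-substitute for 1:
1 = 1·19 − 6·3
So 3⁻¹ ≡ −6 ≡ 13 (mod 19).

13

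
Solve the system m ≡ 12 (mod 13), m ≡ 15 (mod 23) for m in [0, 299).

13⁻¹ mod 23: 13*16 ≡ 1 (mod 23), so 13⁻¹ ≡ 16.
m = 12 + 13*((15 − 12)*16 mod 23) = 12 + 13*2 = 38.

38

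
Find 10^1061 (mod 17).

10^1 ≡ 10 (mod 17)
10^2 ≡ 10^2 = 100 ≡ 15 (mod 17)
10^4 ≡ 15^2 = 225 ≡ 4 (mod 17)
10^8 ≡ 4^2 = 16 (mod 17)
10^16 ≡ 16^2 = 256 ≡ 1 (mod 17)
10^32 ≡ 1^2 = 1 (mod 17)
10^64 ≡ 1^2 = 1 (mod 17)
10^128 ≡ 1^2 = 1 (mod 17)
10^256 ≡ 1^2 = 1 (mod 17)
10^512 ≡ 1^2 = 1 (mod 17)
10^1024 ≡ 1^2 = 1 (mod 17)
10^1061 = 10^1024 · 10^32 · 10^4 · 10^1 ≡ 1 · 1 · 4 · 10 (mod 17).
Accumulate the product:
1 · 1 = 1
1 · 4 = 4
4 · 10 = 40 ≡ 6

6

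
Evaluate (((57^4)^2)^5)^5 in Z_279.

(57)^4 ≡ 36 (mod 279)
(36)^2 ≡ 180 (mod 279)
(180)^5 ≡ 36 (mod 279)
(36)^5 ≡ 180 (mod 279)

180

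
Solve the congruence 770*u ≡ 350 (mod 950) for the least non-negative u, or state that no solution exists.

gcd(770, 950) = 10, and 10 | 350, so solutions exist.
Divide through by 10: 77*u = 35 (mod 95).
77⁻¹ ≡ 58 (mod 95).
u ≡ 58*35 ≡ 35 (mod 95).
The smallest non-negative solution is u = 35.

35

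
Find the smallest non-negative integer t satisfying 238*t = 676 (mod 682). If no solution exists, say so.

gcd(238, 682) = 2, and 2 | 676, so solutions exist.
Divide through by 2: 119*t ≡ 338 mod 341.
119⁻¹ ≡ 192 (mod 341).
t ≡ 192*338 ≡ 106 (mod 341).
The smallest non-negative solution is t = 106.

106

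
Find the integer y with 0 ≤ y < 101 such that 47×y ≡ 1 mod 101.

43

By the extended Euclidean algorithm:
101 = 2×47 + 7
47 = 6×7 + 5
7 = 1×5 + 2
5 = 2×2 + 1
2 = 2×1 + 0
gcd(47, 101) = 1, so the inverse exists.
Back-substitute for 1:
1 = 1×5 − 2×2
  = −2×7 + 3×5
  = 3×47 − 20×7
  = −20×101 + 43×47
So 47⁻¹ ≡ 43 (mod 101).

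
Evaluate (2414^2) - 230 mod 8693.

2856

(2414)^2 ≡ 3086 (mod 8693)
3086 - 230 = 2856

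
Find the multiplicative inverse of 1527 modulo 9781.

5009

Run the extended Euclidean algorithm:
9781 = 6*1527 + 619
1527 = 2*619 + 289
619 = 2*289 + 41
289 = 7*41 + 2
41 = 20*2 + 1
2 = 2*1 + 0
gcd(1527, 9781) = 1, so the inverse exists.
Back-substitute for 1:
1 = 1*41 − 20*2
  = −20*289 + 141*41
  = 141*619 − 302*289
  = −302*1527 + 745*619
  = 745*9781 − 4772*1527
So 1527⁻¹ ≡ −4772 ≡ 5009 (mod 9781).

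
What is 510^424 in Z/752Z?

32

Compute successive squares:
424 in binary is 110101000, i.e. 424 = 256 + 128 + 32 + 8.
510^1 ≡ 510 (mod 752)
510^2 ≡ 510^2 = 260100 ≡ 660 (mod 752)
510^4 ≡ 660^2 = 435600 ≡ 192 (mod 752)
510^8 ≡ 192^2 = 36864 ≡ 16 (mod 752)
510^16 ≡ 16^2 = 256 (mod 752)
510^32 ≡ 256^2 = 65536 ≡ 112 (mod 752)
510^64 ≡ 112^2 = 12544 ≡ 512 (mod 752)
510^128 ≡ 512^2 = 262144 ≡ 448 (mod 752)
510^256 ≡ 448^2 = 200704 ≡ 672 (mod 752)
510^424 = 510^256 · 510^128 · 510^32 · 510^8 ≡ 672 · 448 · 112 · 16 (mod 752).
Accumulate the product:
672 · 448 = 301056 ≡ 256
256 · 112 = 28672 ≡ 96
96 · 16 = 1536 ≡ 32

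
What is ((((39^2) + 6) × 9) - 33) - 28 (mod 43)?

8

(39)^2 ≡ 16 (mod 43)
16 + 6 = 22
22 × 9 = 198 ≡ 26 (mod 43)
26 - 33 = -7 ≡ 36 (mod 43)
36 - 28 = 8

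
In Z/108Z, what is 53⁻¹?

Apply the Euclidean algorithm and back-substitute:
108 = 2·53 + 2
53 = 26·2 + 1
2 = 2·1 + 0
gcd(53, 108) = 1, so the inverse exists.
Back-substitute for 1:
1 = 1·53 − 26·2
  = −26·108 + 53·53
So 53⁻¹ ≡ 53 (mod 108).

53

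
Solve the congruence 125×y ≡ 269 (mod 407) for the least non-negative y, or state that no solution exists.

191

gcd(125, 407) = 1, so a unique solution mod 407 exists.
125⁻¹ ≡ 267 (mod 407).
y ≡ 267×269 ≡ 191 (mod 407).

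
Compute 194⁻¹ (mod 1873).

1342

1873 = 9×194 + 127
194 = 1×127 + 67
127 = 1×67 + 60
67 = 1×60 + 7
60 = 8×7 + 4
7 = 1×4 + 3
4 = 1×3 + 1
3 = 3×1 + 0
gcd(194, 1873) = 1, so the inverse exists.
Bézout: 1 = 55×1873 − 531×194.
So 194⁻¹ ≡ −531 ≡ 1342 (mod 1873).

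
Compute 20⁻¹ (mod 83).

54

83 = 4*20 + 3
20 = 6*3 + 2
3 = 1*2 + 1
2 = 2*1 + 0
gcd(20, 83) = 1, so the inverse exists.
Back-substitute for 1:
1 = 1*3 − 1*2
  = −1*20 + 7*3
  = 7*83 − 29*20
So 20⁻¹ ≡ −29 ≡ 54 (mod 83).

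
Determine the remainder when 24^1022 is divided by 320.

24^1 ≡ 24 (mod 320)
24^2 ≡ 24^2 = 576 ≡ 256 (mod 320)
24^4 ≡ 256^2 = 65536 ≡ 256 (mod 320)
24^8 ≡ 256^2 = 65536 ≡ 256 (mod 320)
24^16 ≡ 256^2 = 65536 ≡ 256 (mod 320)
24^32 ≡ 256^2 = 65536 ≡ 256 (mod 320)
24^64 ≡ 256^2 = 65536 ≡ 256 (mod 320)
24^128 ≡ 256^2 = 65536 ≡ 256 (mod 320)
24^256 ≡ 256^2 = 65536 ≡ 256 (mod 320)
24^512 ≡ 256^2 = 65536 ≡ 256 (mod 320)
24^1022 = 24^512 × 24^256 × 24^128 × 24^64 × 24^32 × 24^16 × 24^8 × 24^4 × 24^2 ≡ 256 × 256 × 256 × 256 × 256 × 256 × 256 × 256 × 256 (mod 320).
Accumulate the product:
256 × 256 = 65536 ≡ 256
256 × 256 = 65536 ≡ 256
256 × 256 = 65536 ≡ 256
256 × 256 = 65536 ≡ 256
256 × 256 = 65536 ≡ 256
256 × 256 = 65536 ≡ 256
256 × 256 = 65536 ≡ 256
256 × 256 = 65536 ≡ 256

256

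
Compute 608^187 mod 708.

Compute successive squares:
187 in binary is 10111011, i.e. 187 = 128 + 32 + 16 + 8 + 2 + 1.
608^1 ≡ 608 (mod 708)
608^2 ≡ 608^2 = 369664 ≡ 88 (mod 708)
608^4 ≡ 88^2 = 7744 ≡ 664 (mod 708)
608^8 ≡ 664^2 = 440896 ≡ 520 (mod 708)
608^16 ≡ 520^2 = 270400 ≡ 652 (mod 708)
608^32 ≡ 652^2 = 425104 ≡ 304 (mod 708)
608^64 ≡ 304^2 = 92416 ≡ 376 (mod 708)
608^128 ≡ 376^2 = 141376 ≡ 484 (mod 708)
608^187 = 608^128 × 608^32 × 608^16 × 608^8 × 608^2 × 608^1 ≡ 484 × 304 × 652 × 520 × 88 × 608 (mod 708).
Accumulate the product:
484 × 304 = 147136 ≡ 580
580 × 652 = 378160 ≡ 88
88 × 520 = 45760 ≡ 448
448 × 88 = 39424 ≡ 484
484 × 608 = 294272 ≡ 452

452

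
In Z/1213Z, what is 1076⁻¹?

By the extended Euclidean algorithm:
1213 = 1×1076 + 137
1076 = 7×137 + 117
137 = 1×117 + 20
117 = 5×20 + 17
20 = 1×17 + 3
17 = 5×3 + 2
3 = 1×2 + 1
2 = 2×1 + 0
gcd(1076, 1213) = 1, so the inverse exists.
Back-substitute for 1:
1 = 1×3 − 1×2
  = −1×17 + 6×3
  = 6×20 − 7×17
  = −7×117 + 41×20
  = 41×137 − 48×117
  = −48×1076 + 377×137
  = 377×1213 − 425×1076
So 1076⁻¹ ≡ −425 ≡ 788 (mod 1213).

788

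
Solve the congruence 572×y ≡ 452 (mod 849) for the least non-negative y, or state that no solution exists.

547

gcd(572, 849) = 1, so a unique solution mod 849 exists.
572⁻¹ ≡ 236 (mod 849).
y ≡ 236×452 ≡ 547 (mod 849).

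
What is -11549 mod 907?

242

-11549 = -13*907 + 242, so -11549 ≡ 242 (mod 907).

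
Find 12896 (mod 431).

12896 = 29×431 + 397, so 12896 ≡ 397 (mod 431).

397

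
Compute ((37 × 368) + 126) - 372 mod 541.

37 × 368 = 13616 ≡ 91 (mod 541)
91 + 126 = 217
217 - 372 = -155 ≡ 386 (mod 541)

386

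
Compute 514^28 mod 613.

Using repeated squaring:
514^1 ≡ 514 (mod 613)
514^2 ≡ 514^2 = 264196 ≡ 606 (mod 613)
514^4 ≡ 606^2 = 367236 ≡ 49 (mod 613)
514^8 ≡ 49^2 = 2401 ≡ 562 (mod 613)
514^16 ≡ 562^2 = 315844 ≡ 149 (mod 613)
514^28 = 514^16 · 514^8 · 514^4 ≡ 149 · 562 · 49 (mod 613).
Accumulate the product:
149 · 562 = 83738 ≡ 370
370 · 49 = 18130 ≡ 353

353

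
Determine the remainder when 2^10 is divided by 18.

Using repeated squaring:
2^1 ≡ 2 (mod 18)
2^2 ≡ 2^2 = 4 (mod 18)
2^4 ≡ 4^2 = 16 (mod 18)
2^8 ≡ 16^2 = 256 ≡ 4 (mod 18)
2^10 = 2^8 · 2^2 ≡ 4 · 4 (mod 18).
4 · 4 = 16 ≡ 16 (mod 18).

16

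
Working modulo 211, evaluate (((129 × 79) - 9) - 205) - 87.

184

129 × 79 = 10191 ≡ 63 (mod 211)
63 - 9 = 54
54 - 205 = -151 ≡ 60 (mod 211)
60 - 87 = -27 ≡ 184 (mod 211)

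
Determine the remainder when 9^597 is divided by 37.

Compute successive squares:
597 in binary is 1001010101, i.e. 597 = 512 + 64 + 16 + 4 + 1.
9^1 ≡ 9 (mod 37)
9^2 ≡ 9^2 = 81 ≡ 7 (mod 37)
9^4 ≡ 7^2 = 49 ≡ 12 (mod 37)
9^8 ≡ 12^2 = 144 ≡ 33 (mod 37)
9^16 ≡ 33^2 = 1089 ≡ 16 (mod 37)
9^32 ≡ 16^2 = 256 ≡ 34 (mod 37)
9^64 ≡ 34^2 = 1156 ≡ 9 (mod 37)
9^128 ≡ 9^2 = 81 ≡ 7 (mod 37)
9^256 ≡ 7^2 = 49 ≡ 12 (mod 37)
9^512 ≡ 12^2 = 144 ≡ 33 (mod 37)
9^597 = 9^512 · 9^64 · 9^16 · 9^4 · 9^1 ≡ 33 · 9 · 16 · 12 · 9 (mod 37).
Accumulate the product:
33 · 9 = 297 ≡ 1
1 · 16 = 16
16 · 12 = 192 ≡ 7
7 · 9 = 63 ≡ 26

26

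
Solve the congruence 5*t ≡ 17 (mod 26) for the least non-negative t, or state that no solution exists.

gcd(5, 26) = 1, so a unique solution mod 26 exists.
5⁻¹ ≡ 21 (mod 26).
t ≡ 21*17 ≡ 19 (mod 26).

19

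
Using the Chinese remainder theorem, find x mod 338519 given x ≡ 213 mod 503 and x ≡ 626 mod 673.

503⁻¹ mod 673: 503*384 ≡ 1 (mod 673), so 503⁻¹ ≡ 384.
x = 213 + 503*((626 − 213)*384 mod 673) = 213 + 503*437 = 220024.

220024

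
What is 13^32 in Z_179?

Using repeated squaring:
13^1 ≡ 13 (mod 179)
13^2 ≡ 13^2 = 169 (mod 179)
13^4 ≡ 169^2 = 28561 ≡ 100 (mod 179)
13^8 ≡ 100^2 = 10000 ≡ 155 (mod 179)
13^16 ≡ 155^2 = 24025 ≡ 39 (mod 179)
13^32 ≡ 39^2 = 1521 ≡ 89 (mod 179)
So 13^32 ≡ 89 (mod 179).

89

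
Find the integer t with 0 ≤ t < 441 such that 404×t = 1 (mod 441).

441 = 1×404 + 37
404 = 10×37 + 34
37 = 1×34 + 3
34 = 11×3 + 1
3 = 3×1 + 0
gcd(404, 441) = 1, so the inverse exists.
Bézout: 1 = −131×441 + 143×404.
So 404⁻¹ ≡ 143 (mod 441).

143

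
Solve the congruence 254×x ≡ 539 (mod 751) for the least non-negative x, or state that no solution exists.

147

gcd(254, 751) = 1, so a unique solution mod 751 exists.
254⁻¹ ≡ 683 (mod 751).
x ≡ 683×539 ≡ 147 (mod 751).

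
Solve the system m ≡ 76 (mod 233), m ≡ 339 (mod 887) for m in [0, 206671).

138711

233⁻¹ mod 887: 233×552 ≡ 1 (mod 887), so 233⁻¹ ≡ 552.
m = 76 + 233×((339 − 76)×552 mod 887) = 76 + 233×595 = 138711.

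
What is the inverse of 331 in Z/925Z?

721

Run the extended Euclidean algorithm:
925 = 2×331 + 263
331 = 1×263 + 68
263 = 3×68 + 59
68 = 1×59 + 9
59 = 6×9 + 5
9 = 1×5 + 4
5 = 1×4 + 1
4 = 4×1 + 0
gcd(331, 925) = 1, so the inverse exists.
Back-substitute for 1:
1 = 1×5 − 1×4
  = −1×9 + 2×5
  = 2×59 − 13×9
  = −13×68 + 15×59
  = 15×263 − 58×68
  = −58×331 + 73×263
  = 73×925 − 204×331
So 331⁻¹ ≡ −204 ≡ 721 (mod 925).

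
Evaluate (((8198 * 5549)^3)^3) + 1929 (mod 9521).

8198 * 5549 = 45490702 ≡ 8885 (mod 9521)
(8885)^3 ≡ 7485 (mod 9521)
(7485)^3 ≡ 1147 (mod 9521)
1147 + 1929 = 3076

3076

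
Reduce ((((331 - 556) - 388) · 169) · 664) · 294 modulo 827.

331 - 556 = -225 ≡ 602 (mod 827)
602 - 388 = 214
214 · 169 = 36166 ≡ 605 (mod 827)
605 · 664 = 401720 ≡ 625 (mod 827)
625 · 294 = 183750 ≡ 156 (mod 827)

156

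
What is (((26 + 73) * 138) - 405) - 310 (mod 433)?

390

26 + 73 = 99
99 * 138 = 13662 ≡ 239 (mod 433)
239 - 405 = -166 ≡ 267 (mod 433)
267 - 310 = -43 ≡ 390 (mod 433)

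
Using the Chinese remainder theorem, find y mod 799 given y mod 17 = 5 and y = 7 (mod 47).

17⁻¹ mod 47: 17×36 ≡ 1 (mod 47), so 17⁻¹ ≡ 36.
y = 5 + 17×((7 − 5)×36 mod 47) = 5 + 17×25 = 430.
Check: 430 mod 17 = 5, 430 mod 47 = 7. ✓

430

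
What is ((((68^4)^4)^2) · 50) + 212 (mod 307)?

100

(68)^4 ≡ 54 (mod 307)
(54)^4 ≡ 77 (mod 307)
(77)^2 ≡ 96 (mod 307)
96 · 50 = 4800 ≡ 195 (mod 307)
195 + 212 = 407 ≡ 100 (mod 307)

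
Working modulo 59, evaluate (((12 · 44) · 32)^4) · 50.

12 · 44 = 528 ≡ 56 (mod 59)
56 · 32 = 1792 ≡ 22 (mod 59)
(22)^4 ≡ 26 (mod 59)
26 · 50 = 1300 ≡ 2 (mod 59)

2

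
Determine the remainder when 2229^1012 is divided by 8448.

4977

1012 in binary is 1111110100, i.e. 1012 = 512 + 256 + 128 + 64 + 32 + 16 + 4.
2229^1 ≡ 2229 (mod 8448)
2229^2 ≡ 2229^2 = 4968441 ≡ 1017 (mod 8448)
2229^4 ≡ 1017^2 = 1034289 ≡ 3633 (mod 8448)
2229^8 ≡ 3633^2 = 13198689 ≡ 2913 (mod 8448)
2229^16 ≡ 2913^2 = 8485569 ≡ 3777 (mod 8448)
2229^32 ≡ 3777^2 = 14265729 ≡ 5505 (mod 8448)
2229^64 ≡ 5505^2 = 30305025 ≡ 2049 (mod 8448)
2229^128 ≡ 2049^2 = 4198401 ≡ 8193 (mod 8448)
2229^256 ≡ 8193^2 = 67125249 ≡ 5889 (mod 8448)
2229^512 ≡ 5889^2 = 34680321 ≡ 1281 (mod 8448)
2229^1012 = 2229^512 × 2229^256 × 2229^128 × 2229^64 × 2229^32 × 2229^16 × 2229^4 ≡ 1281 × 5889 × 8193 × 2049 × 5505 × 3777 × 3633 (mod 8448).
Accumulate the product:
1281 × 5889 = 7543809 ≡ 8193
8193 × 8193 = 67125249 ≡ 5889
5889 × 2049 = 12066561 ≡ 2817
2817 × 5505 = 15507585 ≡ 5505
5505 × 3777 = 20792385 ≡ 1857
1857 × 3633 = 6746481 ≡ 4977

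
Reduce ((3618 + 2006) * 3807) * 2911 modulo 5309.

586

3618 + 2006 = 5624 ≡ 315 (mod 5309)
315 * 3807 = 1199205 ≡ 4680 (mod 5309)
4680 * 2911 = 13623480 ≡ 586 (mod 5309)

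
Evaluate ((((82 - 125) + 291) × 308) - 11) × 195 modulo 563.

82 - 125 = -43 ≡ 520 (mod 563)
520 + 291 = 811 ≡ 248 (mod 563)
248 × 308 = 76384 ≡ 379 (mod 563)
379 - 11 = 368
368 × 195 = 71760 ≡ 259 (mod 563)

259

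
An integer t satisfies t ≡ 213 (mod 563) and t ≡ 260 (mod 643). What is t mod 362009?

312115

563⁻¹ mod 643: 563×217 ≡ 1 (mod 643), so 563⁻¹ ≡ 217.
t = 213 + 563×((260 − 213)×217 mod 643) = 213 + 563×554 = 312115.
Check: 312115 mod 563 = 213, 312115 mod 643 = 260. ✓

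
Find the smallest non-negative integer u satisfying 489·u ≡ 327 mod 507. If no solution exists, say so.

gcd(489, 507) = 3, and 3 | 327, so solutions exist.
Divide through by 3: 163·u mod 169 = 109.
163⁻¹ ≡ 28 (mod 169).
u ≡ 28·109 ≡ 10 (mod 169).
The smallest non-negative solution is u = 10.

10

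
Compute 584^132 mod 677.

6

132 in binary is 10000100, i.e. 132 = 128 + 4.
584^1 ≡ 584 (mod 677)
584^2 ≡ 584^2 = 341056 ≡ 525 (mod 677)
584^4 ≡ 525^2 = 275625 ≡ 86 (mod 677)
584^8 ≡ 86^2 = 7396 ≡ 626 (mod 677)
584^16 ≡ 626^2 = 391876 ≡ 570 (mod 677)
584^32 ≡ 570^2 = 324900 ≡ 617 (mod 677)
584^64 ≡ 617^2 = 380689 ≡ 215 (mod 677)
584^128 ≡ 215^2 = 46225 ≡ 189 (mod 677)
584^132 = 584^128 × 584^4 ≡ 189 × 86 (mod 677).
189 × 86 = 16254 ≡ 6 (mod 677).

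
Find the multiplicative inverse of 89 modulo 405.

314

By the extended Euclidean algorithm:
405 = 4×89 + 49
89 = 1×49 + 40
49 = 1×40 + 9
40 = 4×9 + 4
9 = 2×4 + 1
4 = 4×1 + 0
gcd(89, 405) = 1, so the inverse exists.
Bézout: 1 = 20×405 − 91×89.
So 89⁻¹ ≡ −91 ≡ 314 (mod 405).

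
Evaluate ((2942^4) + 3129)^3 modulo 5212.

(2942)^4 ≡ 3836 (mod 5212)
3836 + 3129 = 6965 ≡ 1753 (mod 5212)
(1753)^3 ≡ 2301 (mod 5212)

2301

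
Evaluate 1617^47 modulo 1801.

1062

Compute successive squares:
1617^1 ≡ 1617 (mod 1801)
1617^2 ≡ 1617^2 = 2614689 ≡ 1438 (mod 1801)
1617^4 ≡ 1438^2 = 2067844 ≡ 296 (mod 1801)
1617^8 ≡ 296^2 = 87616 ≡ 1168 (mod 1801)
1617^16 ≡ 1168^2 = 1364224 ≡ 867 (mod 1801)
1617^32 ≡ 867^2 = 751689 ≡ 672 (mod 1801)
1617^47 = 1617^32 × 1617^8 × 1617^4 × 1617^2 × 1617^1 ≡ 672 × 1168 × 296 × 1438 × 1617 (mod 1801).
Accumulate the product:
672 × 1168 = 784896 ≡ 1461
1461 × 296 = 432456 ≡ 216
216 × 1438 = 310608 ≡ 836
836 × 1617 = 1351812 ≡ 1062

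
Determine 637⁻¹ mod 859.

770

859 = 1·637 + 222
637 = 2·222 + 193
222 = 1·193 + 29
193 = 6·29 + 19
29 = 1·19 + 10
19 = 1·10 + 9
10 = 1·9 + 1
9 = 9·1 + 0
gcd(637, 859) = 1, so the inverse exists.
Back-substitute for 1:
1 = 1·10 − 1·9
  = −1·19 + 2·10
  = 2·29 − 3·19
  = −3·193 + 20·29
  = 20·222 − 23·193
  = −23·637 + 66·222
  = 66·859 − 89·637
So 637⁻¹ ≡ −89 ≡ 770 (mod 859).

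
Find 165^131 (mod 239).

By square-and-multiply:
165^1 ≡ 165 (mod 239)
165^2 ≡ 165^2 = 27225 ≡ 218 (mod 239)
165^4 ≡ 218^2 = 47524 ≡ 202 (mod 239)
165^8 ≡ 202^2 = 40804 ≡ 174 (mod 239)
165^16 ≡ 174^2 = 30276 ≡ 162 (mod 239)
165^32 ≡ 162^2 = 26244 ≡ 193 (mod 239)
165^64 ≡ 193^2 = 37249 ≡ 204 (mod 239)
165^128 ≡ 204^2 = 41616 ≡ 30 (mod 239)
165^131 = 165^128 × 165^2 × 165^1 ≡ 30 × 218 × 165 (mod 239).
Accumulate the product:
30 × 218 = 6540 ≡ 87
87 × 165 = 14355 ≡ 15

15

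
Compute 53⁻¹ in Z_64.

29

64 = 1·53 + 11
53 = 4·11 + 9
11 = 1·9 + 2
9 = 4·2 + 1
2 = 2·1 + 0
gcd(53, 64) = 1, so the inverse exists.
Bézout: 1 = −24·64 + 29·53.
So 53⁻¹ ≡ 29 (mod 64).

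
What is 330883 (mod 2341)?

330883 = 141×2341 + 802, so 330883 ≡ 802 (mod 2341).

802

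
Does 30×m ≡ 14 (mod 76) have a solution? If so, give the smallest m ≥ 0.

3

gcd(30, 76) = 2, and 2 | 14, so solutions exist.
Divide through by 2: 15×m ≡ 7 mod 38.
15⁻¹ ≡ 33 (mod 38).
m ≡ 33×7 ≡ 3 (mod 38).
The smallest non-negative solution is m = 3.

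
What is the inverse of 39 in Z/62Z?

62 = 1×39 + 23
39 = 1×23 + 16
23 = 1×16 + 7
16 = 2×7 + 2
7 = 3×2 + 1
2 = 2×1 + 0
gcd(39, 62) = 1, so the inverse exists.
Back-substitute for 1:
1 = 1×7 − 3×2
  = −3×16 + 7×7
  = 7×23 − 10×16
  = −10×39 + 17×23
  = 17×62 − 27×39
So 39⁻¹ ≡ −27 ≡ 35 (mod 62).

35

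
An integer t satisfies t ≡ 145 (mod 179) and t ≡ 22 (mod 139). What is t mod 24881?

10169

179⁻¹ mod 139: 179×73 ≡ 1 (mod 139), so 179⁻¹ ≡ 73.
t = 145 + 179×((22 − 145)×73 mod 139) = 145 + 179×56 = 10169.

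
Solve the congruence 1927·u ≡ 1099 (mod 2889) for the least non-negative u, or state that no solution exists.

2062

gcd(1927, 2889) = 1, so a unique solution mod 2889 exists.
1927⁻¹ ≡ 964 (mod 2889).
u ≡ 964·1099 ≡ 2062 (mod 2889).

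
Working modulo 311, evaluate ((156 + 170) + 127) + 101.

156 + 170 = 326 ≡ 15 (mod 311)
15 + 127 = 142
142 + 101 = 243

243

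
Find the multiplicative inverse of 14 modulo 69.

Run the extended Euclidean algorithm:
69 = 4·14 + 13
14 = 1·13 + 1
13 = 13·1 + 0
gcd(14, 69) = 1, so the inverse exists.
Back-substitute for 1:
1 = 1·14 − 1·13
  = −1·69 + 5·14
So 14⁻¹ ≡ 5 (mod 69).

5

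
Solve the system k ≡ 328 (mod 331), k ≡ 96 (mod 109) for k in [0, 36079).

331⁻¹ mod 109: 331*82 ≡ 1 (mod 109), so 331⁻¹ ≡ 82.
k = 328 + 331*((96 − 328)*82 mod 109) = 328 + 331*51 = 17209.
Check: 17209 mod 331 = 328, 17209 mod 109 = 96. ✓

17209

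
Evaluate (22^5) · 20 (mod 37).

(22)^5 ≡ 13 (mod 37)
13 · 20 = 260 ≡ 1 (mod 37)

1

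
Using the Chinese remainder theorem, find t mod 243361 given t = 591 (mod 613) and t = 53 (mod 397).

37371

613⁻¹ mod 397: 613·329 ≡ 1 (mod 397), so 613⁻¹ ≡ 329.
t = 591 + 613·((53 − 591)·329 mod 397) = 591 + 613·60 = 37371.
Check: 37371 mod 613 = 591, 37371 mod 397 = 53. ✓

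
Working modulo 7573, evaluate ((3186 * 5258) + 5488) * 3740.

1201

3186 * 5258 = 16751988 ≡ 512 (mod 7573)
512 + 5488 = 6000
6000 * 3740 = 22440000 ≡ 1201 (mod 7573)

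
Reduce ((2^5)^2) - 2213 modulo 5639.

4450

(2)^5 ≡ 32 (mod 5639)
(32)^2 ≡ 1024 (mod 5639)
1024 - 2213 = -1189 ≡ 4450 (mod 5639)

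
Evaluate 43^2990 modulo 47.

1

2990 in binary is 101110101110, i.e. 2990 = 2048 + 512 + 256 + 128 + 32 + 8 + 4 + 2.
43^1 ≡ 43 (mod 47)
43^2 ≡ 43^2 = 1849 ≡ 16 (mod 47)
43^4 ≡ 16^2 = 256 ≡ 21 (mod 47)
43^8 ≡ 21^2 = 441 ≡ 18 (mod 47)
43^16 ≡ 18^2 = 324 ≡ 42 (mod 47)
43^32 ≡ 42^2 = 1764 ≡ 25 (mod 47)
43^64 ≡ 25^2 = 625 ≡ 14 (mod 47)
43^128 ≡ 14^2 = 196 ≡ 8 (mod 47)
43^256 ≡ 8^2 = 64 ≡ 17 (mod 47)
43^512 ≡ 17^2 = 289 ≡ 7 (mod 47)
43^1024 ≡ 7^2 = 49 ≡ 2 (mod 47)
43^2048 ≡ 2^2 = 4 (mod 47)
43^2990 = 43^2048 * 43^512 * 43^256 * 43^128 * 43^32 * 43^8 * 43^4 * 43^2 ≡ 4 * 7 * 17 * 8 * 25 * 18 * 21 * 16 (mod 47).
Accumulate the product:
4 * 7 = 28
28 * 17 = 476 ≡ 6
6 * 8 = 48 ≡ 1
1 * 25 = 25
25 * 18 = 450 ≡ 27
27 * 21 = 567 ≡ 3
3 * 16 = 48 ≡ 1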